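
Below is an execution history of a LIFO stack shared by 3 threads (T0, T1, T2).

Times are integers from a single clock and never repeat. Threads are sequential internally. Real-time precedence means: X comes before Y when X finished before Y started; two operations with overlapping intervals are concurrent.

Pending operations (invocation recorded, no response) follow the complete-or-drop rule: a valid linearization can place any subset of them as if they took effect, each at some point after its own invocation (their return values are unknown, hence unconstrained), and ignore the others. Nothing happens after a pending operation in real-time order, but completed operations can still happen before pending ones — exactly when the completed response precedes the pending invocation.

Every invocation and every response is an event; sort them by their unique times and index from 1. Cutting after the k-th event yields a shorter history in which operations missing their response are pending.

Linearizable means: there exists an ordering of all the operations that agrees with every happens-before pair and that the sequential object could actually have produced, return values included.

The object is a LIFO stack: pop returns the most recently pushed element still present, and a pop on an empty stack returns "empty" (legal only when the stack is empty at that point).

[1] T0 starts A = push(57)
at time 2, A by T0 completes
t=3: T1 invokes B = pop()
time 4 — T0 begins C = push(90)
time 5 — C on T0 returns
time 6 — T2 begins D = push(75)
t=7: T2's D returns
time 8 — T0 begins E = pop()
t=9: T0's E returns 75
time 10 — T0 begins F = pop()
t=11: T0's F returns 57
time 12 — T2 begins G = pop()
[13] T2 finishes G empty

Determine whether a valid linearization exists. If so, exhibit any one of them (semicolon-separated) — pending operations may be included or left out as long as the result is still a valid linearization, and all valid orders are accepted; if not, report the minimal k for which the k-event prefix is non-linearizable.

after step 1 (A push(57)): stack <57>
after step 2 (C push(90)): stack <57,90>
after step 3 (B pop() (pending, included)): stack <57>
after step 4 (D push(75)): stack <57,75>
after step 5 (E pop() → 75): stack <57>
after step 6 (F pop() → 57): stack <>
after step 7 (G pop() → empty): stack <>

linearizable — witness: A; C; B; D; E; F; G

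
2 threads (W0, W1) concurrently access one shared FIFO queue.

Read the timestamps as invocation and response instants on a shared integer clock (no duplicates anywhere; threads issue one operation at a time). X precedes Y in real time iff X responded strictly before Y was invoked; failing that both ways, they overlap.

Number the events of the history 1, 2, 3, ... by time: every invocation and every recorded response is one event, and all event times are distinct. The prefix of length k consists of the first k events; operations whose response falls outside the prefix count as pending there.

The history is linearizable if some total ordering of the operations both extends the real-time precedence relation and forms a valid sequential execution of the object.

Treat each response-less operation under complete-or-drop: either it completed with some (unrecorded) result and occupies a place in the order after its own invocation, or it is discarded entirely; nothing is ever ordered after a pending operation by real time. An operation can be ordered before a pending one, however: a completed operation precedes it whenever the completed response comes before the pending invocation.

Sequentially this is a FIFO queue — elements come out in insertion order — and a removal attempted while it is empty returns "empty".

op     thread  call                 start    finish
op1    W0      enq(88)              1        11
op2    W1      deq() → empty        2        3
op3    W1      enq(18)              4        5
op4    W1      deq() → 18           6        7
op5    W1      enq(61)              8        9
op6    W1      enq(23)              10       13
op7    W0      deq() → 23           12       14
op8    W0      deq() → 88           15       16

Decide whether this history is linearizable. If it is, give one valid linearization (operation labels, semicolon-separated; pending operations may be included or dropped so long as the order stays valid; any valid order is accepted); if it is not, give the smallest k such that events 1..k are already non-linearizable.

not linearizable — minimal violating prefix: 14 events

through event 13 a valid linearization exists; event 14 (op7 responding at time 14) ends that
no legal order exists: 11 real-time-consistent candidates over 7 completed FIFO queue operations, all rejected
one such order, op1, op2, op3, op4, op5, op6, op7, breaks at step 2 where op2 deq() → empty is illegal
one such order, op1, op2, op3, op4, op5, op7, op6, breaks at step 2 where op2 deq() → empty is illegal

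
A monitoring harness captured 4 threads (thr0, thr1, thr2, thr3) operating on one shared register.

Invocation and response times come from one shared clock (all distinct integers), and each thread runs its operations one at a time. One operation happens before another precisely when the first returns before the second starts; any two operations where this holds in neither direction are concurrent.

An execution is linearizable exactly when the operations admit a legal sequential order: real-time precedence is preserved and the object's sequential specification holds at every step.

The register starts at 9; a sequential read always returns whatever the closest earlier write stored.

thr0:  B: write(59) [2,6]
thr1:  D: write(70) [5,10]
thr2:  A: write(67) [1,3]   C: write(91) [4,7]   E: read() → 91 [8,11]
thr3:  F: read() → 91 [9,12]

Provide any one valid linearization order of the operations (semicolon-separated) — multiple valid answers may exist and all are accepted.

after step 1 (A write(67)): value 67
after step 2 (B write(59)): value 59
after step 3 (C write(91)): value 91
after step 4 (E read() → 91): value 91
after step 5 (F read() → 91): value 91
after step 6 (D write(70)): value 70

A; B; C; E; F; D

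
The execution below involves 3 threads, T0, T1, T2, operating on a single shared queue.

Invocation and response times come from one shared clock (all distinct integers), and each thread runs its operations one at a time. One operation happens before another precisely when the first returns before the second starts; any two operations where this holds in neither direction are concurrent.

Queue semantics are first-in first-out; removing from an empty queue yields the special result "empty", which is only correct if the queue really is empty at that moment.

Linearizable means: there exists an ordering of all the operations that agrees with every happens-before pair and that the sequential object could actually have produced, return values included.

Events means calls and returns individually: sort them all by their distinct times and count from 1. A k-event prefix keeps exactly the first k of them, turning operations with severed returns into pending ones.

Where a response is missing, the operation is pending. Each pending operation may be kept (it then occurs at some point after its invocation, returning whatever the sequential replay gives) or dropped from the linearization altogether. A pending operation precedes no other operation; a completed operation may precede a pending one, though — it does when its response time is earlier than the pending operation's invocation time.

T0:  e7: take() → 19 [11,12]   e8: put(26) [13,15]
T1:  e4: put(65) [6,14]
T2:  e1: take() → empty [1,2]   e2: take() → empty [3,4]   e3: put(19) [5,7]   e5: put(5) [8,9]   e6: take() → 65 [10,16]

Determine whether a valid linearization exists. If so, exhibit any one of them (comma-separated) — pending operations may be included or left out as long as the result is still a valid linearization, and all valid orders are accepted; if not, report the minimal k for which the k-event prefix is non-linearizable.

step 1: e1 take() → empty — queue <>
step 2: e2 take() → empty — queue <>
step 3: e3 put(19) — queue <19>
step 4: e4 put(65) — queue <19,65>
step 5: e5 put(5) — queue <19,65,5>
step 6: e7 take() → 19 — queue <65,5>
step 7: e6 take() → 65 — queue <5>
step 8: e8 put(26) — queue <5,26>

linearizable — witness: e1, e2, e3, e4, e5, e7, e6, e8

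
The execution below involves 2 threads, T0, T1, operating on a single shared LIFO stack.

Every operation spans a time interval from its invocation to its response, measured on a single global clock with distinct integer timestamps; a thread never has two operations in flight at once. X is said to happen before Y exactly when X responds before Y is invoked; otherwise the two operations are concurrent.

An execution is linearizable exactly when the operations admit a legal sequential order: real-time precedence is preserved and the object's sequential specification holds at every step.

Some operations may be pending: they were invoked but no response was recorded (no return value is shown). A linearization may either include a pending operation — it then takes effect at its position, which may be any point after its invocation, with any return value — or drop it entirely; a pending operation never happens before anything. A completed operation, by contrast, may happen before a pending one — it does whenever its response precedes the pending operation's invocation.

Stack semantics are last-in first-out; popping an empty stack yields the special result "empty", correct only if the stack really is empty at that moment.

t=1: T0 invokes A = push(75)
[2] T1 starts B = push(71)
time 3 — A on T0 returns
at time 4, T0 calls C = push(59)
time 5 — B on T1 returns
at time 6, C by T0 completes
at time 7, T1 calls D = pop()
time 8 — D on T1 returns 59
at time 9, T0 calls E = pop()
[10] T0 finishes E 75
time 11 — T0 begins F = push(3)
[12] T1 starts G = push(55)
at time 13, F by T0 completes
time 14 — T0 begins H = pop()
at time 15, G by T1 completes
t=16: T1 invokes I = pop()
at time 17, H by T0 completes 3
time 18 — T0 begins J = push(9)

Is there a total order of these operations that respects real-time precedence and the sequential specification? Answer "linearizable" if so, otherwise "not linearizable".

witness order: B, A, C, D, E, F, G, I, H
after step 1 (B push(71)): stack <71>
after step 2 (A push(75)): stack <71,75>
after step 3 (C push(59)): stack <71,75,59>
after step 4 (D pop() → 59): stack <71,75>
after step 5 (E pop() → 75): stack <71>
after step 6 (F push(3)): stack <71,3>
after step 7 (G push(55)): stack <71,3,55>
after step 8 (I pop() (pending, included)): stack <71,3>
after step 9 (H pop() → 3): stack <71>

linearizable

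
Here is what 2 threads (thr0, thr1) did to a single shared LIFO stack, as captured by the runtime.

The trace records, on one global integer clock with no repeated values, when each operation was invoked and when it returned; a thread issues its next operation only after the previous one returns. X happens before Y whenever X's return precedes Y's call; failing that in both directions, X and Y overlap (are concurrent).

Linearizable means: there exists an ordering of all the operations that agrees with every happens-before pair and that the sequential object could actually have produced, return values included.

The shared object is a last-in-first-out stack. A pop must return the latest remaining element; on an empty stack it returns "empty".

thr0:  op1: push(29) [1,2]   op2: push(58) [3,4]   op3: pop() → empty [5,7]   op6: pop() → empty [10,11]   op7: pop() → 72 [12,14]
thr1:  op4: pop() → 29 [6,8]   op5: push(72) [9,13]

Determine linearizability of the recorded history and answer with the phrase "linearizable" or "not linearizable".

not linearizable

prefix check: 1..6 passes, 1..7 fails once op3's time-7 response joins
one real-time candidate order over the 3 completed operations — the LIFO stack replay rejects it
including or dropping the 1 pending operation (op4) in any combination fails
sample order op1, op2, op3 (pending dropped) stalls at step 3 — op3 pop() → empty has no legal effect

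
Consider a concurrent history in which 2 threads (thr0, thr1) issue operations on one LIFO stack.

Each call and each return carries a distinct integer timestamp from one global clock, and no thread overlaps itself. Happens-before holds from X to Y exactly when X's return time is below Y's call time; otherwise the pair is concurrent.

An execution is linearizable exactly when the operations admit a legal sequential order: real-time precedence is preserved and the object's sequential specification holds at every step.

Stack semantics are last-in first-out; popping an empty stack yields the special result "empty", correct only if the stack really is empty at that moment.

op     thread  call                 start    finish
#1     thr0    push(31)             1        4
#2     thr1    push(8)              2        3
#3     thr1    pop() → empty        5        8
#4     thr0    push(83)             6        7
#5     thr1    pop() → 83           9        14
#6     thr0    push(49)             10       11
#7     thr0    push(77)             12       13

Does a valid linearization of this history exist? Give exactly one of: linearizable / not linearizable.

not linearizable

the violation lands at event 8, #3's response at time 8: events 1..7 linearize, events 1..8 do not
the 4 completed operations admit 4 real-time orders; each fails the LIFO stack replay
take #1, #2, #3, #4: step 3 already fails, because #3 pop() → empty cannot occur there
take #1, #2, #4, #3: step 4 already fails, because #3 pop() → empty cannot occur there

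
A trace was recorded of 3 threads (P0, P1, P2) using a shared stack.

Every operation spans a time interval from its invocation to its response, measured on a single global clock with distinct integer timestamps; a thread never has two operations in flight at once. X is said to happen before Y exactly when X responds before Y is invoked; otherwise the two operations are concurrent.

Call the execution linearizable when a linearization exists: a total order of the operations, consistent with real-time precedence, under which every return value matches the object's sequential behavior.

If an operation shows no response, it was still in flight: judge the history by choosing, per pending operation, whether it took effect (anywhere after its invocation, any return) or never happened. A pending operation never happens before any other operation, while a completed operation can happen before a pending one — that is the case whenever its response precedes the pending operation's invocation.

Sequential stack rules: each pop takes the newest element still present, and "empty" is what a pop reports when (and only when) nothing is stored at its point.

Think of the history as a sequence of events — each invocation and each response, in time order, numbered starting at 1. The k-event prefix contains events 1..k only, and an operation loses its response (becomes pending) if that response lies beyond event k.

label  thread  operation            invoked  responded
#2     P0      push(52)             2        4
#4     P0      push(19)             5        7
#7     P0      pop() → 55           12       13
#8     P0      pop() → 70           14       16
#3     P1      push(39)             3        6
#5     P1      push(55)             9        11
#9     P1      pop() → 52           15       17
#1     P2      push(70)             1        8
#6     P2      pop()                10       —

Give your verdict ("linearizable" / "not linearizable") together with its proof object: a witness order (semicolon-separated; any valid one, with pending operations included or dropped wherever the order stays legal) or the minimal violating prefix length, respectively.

linearizable — witness: #3; #1; #2; #4; #5; #7; #6; #9; #8

after step 1 (#3 push(39)): stack <39>
after step 2 (#1 push(70)): stack <39,70>
after step 3 (#2 push(52)): stack <39,70,52>
after step 4 (#4 push(19)): stack <39,70,52,19>
after step 5 (#5 push(55)): stack <39,70,52,19,55>
after step 6 (#7 pop() → 55): stack <39,70,52,19>
after step 7 (#6 pop() (pending, included)): stack <39,70,52>
after step 8 (#9 pop() → 52): stack <39,70>
after step 9 (#8 pop() → 70): stack <39>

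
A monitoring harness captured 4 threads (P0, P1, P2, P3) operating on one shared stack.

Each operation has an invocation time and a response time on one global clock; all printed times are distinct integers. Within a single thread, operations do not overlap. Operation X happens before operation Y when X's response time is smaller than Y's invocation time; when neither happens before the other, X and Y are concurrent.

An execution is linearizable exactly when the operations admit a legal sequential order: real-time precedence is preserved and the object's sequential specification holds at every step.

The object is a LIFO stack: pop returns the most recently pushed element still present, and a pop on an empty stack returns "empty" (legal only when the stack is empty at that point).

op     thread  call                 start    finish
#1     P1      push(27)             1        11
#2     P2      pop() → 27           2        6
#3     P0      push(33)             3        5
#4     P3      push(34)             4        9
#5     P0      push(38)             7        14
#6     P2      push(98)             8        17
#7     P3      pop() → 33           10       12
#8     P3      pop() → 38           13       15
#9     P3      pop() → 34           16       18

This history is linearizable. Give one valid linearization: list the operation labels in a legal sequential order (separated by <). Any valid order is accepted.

step 1: #1 push(27) — stack <27>
step 2: #2 pop() → 27 — stack <>
step 3: #4 push(34) — stack <34>
step 4: #3 push(33) — stack <34,33>
step 5: #7 pop() → 33 — stack <34>
step 6: #5 push(38) — stack <34,38>
step 7: #8 pop() → 38 — stack <34>
step 8: #9 pop() → 34 — stack <>
step 9: #6 push(98) — stack <98>

#1 < #2 < #4 < #3 < #7 < #5 < #8 < #9 < #6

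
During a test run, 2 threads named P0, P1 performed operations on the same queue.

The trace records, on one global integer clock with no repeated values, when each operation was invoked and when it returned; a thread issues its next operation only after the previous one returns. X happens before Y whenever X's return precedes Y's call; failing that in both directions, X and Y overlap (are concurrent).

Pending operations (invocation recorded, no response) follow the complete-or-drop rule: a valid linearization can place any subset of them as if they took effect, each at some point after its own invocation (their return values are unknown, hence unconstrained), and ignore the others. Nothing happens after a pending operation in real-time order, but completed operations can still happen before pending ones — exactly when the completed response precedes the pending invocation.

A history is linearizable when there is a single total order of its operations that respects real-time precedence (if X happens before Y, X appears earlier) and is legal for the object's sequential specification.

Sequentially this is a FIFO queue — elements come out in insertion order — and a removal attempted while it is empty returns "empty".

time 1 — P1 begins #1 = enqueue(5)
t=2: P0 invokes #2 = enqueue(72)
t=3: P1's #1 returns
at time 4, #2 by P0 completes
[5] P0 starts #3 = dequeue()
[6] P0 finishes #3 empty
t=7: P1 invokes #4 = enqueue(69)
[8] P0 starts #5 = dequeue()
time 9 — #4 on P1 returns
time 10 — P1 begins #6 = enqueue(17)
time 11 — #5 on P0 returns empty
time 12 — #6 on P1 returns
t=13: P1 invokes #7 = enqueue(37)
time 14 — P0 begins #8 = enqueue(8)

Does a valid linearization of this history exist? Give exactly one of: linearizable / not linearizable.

not linearizable

through event 5 a valid linearization exists; event 6 (#3 responding at time 6) ends that
all 2 real-time-respecting orders fail — 3 completed queue operations, no legal replay
take #1, #2, #3: step 3 already fails, because #3 dequeue() → empty cannot occur there
take #2, #1, #3: step 3 already fails, because #3 dequeue() → empty cannot occur there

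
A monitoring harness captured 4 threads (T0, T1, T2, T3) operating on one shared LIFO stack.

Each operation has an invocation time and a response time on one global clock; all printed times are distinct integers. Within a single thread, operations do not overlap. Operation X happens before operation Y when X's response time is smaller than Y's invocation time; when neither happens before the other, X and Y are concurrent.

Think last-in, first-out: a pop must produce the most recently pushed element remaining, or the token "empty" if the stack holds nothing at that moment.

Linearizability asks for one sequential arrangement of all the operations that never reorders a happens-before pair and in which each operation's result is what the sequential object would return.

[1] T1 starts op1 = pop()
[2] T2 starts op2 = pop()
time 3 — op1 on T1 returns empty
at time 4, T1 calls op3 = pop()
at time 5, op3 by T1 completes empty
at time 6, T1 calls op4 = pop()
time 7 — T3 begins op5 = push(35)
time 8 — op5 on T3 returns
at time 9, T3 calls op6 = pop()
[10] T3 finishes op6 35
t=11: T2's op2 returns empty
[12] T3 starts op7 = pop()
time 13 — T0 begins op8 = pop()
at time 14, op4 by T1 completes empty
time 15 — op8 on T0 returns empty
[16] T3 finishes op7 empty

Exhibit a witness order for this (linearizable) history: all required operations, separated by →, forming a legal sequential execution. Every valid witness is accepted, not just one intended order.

step 1: op1 pop() → empty — stack <>
step 2: op2 pop() → empty — stack <>
step 3: op3 pop() → empty — stack <>
step 4: op4 pop() → empty — stack <>
step 5: op5 push(35) — stack <35>
step 6: op6 pop() → 35 — stack <>
step 7: op7 pop() → empty — stack <>
step 8: op8 pop() → empty — stack <>

op1 → op2 → op3 → op4 → op5 → op6 → op7 → op8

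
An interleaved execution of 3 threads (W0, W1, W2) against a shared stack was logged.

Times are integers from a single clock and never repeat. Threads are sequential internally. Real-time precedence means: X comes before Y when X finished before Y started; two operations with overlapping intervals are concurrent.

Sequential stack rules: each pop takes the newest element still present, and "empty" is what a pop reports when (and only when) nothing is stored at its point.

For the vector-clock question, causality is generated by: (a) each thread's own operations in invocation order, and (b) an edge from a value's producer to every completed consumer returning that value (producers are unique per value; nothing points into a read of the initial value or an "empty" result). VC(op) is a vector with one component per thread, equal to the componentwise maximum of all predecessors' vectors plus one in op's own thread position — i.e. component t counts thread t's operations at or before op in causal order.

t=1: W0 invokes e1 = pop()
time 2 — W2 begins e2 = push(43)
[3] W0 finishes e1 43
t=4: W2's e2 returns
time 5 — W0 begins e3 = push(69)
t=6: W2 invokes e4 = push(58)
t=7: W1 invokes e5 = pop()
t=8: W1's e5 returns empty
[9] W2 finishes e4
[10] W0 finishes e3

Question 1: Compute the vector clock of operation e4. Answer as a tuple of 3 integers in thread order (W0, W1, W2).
Answer: (0, 0, 2)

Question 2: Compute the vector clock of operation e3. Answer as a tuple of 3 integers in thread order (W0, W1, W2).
Answer: (2, 0, 1)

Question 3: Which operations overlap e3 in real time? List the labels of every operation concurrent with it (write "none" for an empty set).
Answer: e4, e5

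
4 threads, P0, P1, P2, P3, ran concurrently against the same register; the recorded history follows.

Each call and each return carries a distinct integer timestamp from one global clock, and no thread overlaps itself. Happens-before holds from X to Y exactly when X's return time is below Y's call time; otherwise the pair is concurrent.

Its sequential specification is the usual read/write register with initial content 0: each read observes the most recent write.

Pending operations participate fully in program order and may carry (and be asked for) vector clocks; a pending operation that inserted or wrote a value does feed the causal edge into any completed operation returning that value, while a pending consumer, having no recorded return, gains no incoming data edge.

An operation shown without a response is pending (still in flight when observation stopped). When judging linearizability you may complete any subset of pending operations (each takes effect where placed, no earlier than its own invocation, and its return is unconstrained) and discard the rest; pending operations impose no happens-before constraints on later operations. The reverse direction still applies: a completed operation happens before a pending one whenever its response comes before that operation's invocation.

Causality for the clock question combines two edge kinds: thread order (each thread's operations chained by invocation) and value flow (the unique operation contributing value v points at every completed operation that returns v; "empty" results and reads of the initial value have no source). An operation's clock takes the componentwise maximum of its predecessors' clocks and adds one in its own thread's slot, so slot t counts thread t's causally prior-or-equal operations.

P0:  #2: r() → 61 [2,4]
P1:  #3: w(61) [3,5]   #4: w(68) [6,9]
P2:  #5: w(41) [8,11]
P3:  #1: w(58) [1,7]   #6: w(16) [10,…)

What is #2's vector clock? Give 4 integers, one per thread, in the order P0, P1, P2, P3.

(1, 1, 0, 0)

invoked at 1, #1 has no predecessors; its own P3 bump gives (0, 0, 0, 1)
invoked at 8, #5 has no predecessors; its own P2 bump gives (0, 0, 1, 0)
invoked at 3, #3 has no predecessors; its own P1 bump gives (0, 1, 0, 0)
merge at #6 (invoked 10): VC(#1)=(0, 0, 0, 1), own-thread bump on P3 → (0, 0, 0, 2)
merge at #4 (invoked 6): VC(#3)=(0, 1, 0, 0), own-thread bump on P1 → (0, 2, 0, 0)
merge at #2 (invoked 2): VC(#3)=(0, 1, 0, 0), own-thread bump on P0 → (1, 1, 0, 0)
target: VC(#2) = (1, 1, 0, 0)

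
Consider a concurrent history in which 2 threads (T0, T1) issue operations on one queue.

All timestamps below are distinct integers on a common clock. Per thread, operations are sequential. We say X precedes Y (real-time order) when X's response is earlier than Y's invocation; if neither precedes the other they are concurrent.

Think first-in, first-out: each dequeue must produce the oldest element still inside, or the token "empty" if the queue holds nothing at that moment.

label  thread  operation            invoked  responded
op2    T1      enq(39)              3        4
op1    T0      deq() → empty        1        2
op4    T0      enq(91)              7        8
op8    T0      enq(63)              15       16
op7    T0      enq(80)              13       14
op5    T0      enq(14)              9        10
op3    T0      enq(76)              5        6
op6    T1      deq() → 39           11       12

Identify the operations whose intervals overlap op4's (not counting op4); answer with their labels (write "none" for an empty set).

none

op4 spans [7,8]: anything still running between times 7 and 8 counts as concurrent
op1 [1,2]: before
op2 [3,4]: before
op3 [5,6]: before
op5 [9,10]: after
op6 [11,12]: after
op7 [13,14]: after
op8 [15,16]: after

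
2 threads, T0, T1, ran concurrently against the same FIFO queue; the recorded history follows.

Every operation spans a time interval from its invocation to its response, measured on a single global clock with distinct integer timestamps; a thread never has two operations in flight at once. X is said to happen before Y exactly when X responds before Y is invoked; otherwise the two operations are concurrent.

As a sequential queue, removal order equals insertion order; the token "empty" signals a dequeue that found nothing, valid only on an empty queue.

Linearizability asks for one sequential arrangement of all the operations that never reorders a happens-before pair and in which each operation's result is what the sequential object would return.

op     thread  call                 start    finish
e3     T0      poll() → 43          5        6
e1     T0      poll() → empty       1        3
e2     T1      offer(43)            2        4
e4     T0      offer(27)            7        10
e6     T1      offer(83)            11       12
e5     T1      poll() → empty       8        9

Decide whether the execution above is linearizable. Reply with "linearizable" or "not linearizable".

a witness: e1, e2, e3, e5, e4, e6
1. e1 poll() → empty, leaving queue <>
2. e2 offer(43), leaving queue <43>
3. e3 poll() → 43, leaving queue <>
4. e5 poll() → empty, leaving queue <>
5. e4 offer(27), leaving queue <27>
6. e6 offer(83), leaving queue <27,83>

linearizable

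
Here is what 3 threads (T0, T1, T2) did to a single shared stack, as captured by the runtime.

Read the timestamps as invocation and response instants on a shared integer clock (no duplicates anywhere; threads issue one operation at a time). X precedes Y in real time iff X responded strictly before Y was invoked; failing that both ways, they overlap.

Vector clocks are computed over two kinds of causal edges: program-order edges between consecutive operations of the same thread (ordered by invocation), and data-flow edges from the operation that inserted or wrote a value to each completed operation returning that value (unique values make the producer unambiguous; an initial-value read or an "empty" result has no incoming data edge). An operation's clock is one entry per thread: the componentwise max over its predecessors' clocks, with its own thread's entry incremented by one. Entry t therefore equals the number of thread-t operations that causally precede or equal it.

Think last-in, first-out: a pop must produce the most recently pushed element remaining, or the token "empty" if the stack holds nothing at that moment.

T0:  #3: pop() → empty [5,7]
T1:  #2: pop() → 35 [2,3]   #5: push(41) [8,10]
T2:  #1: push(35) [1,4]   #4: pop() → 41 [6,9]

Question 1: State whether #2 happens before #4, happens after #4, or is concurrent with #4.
#2 spans [2,3], #4 spans [6,9]
resp(#2)=3 < inv(#4)=6

before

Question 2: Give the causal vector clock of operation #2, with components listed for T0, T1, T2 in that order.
VC(#1, invoked at 1): no causal predecessors; +1 on T2 → (0, 0, 1)
VC(#3, invoked at 5): no causal predecessors; +1 on T0 → (1, 0, 0)
#2, invoked 2, takes VC(#1)=(0, 0, 1) under max, adds 1 for T1 → (0, 1, 1)
#5, invoked 8, takes VC(#2)=(0, 1, 1) under max, adds 1 for T1 → (0, 2, 1)
#4, invoked 6, takes VC(#1)=(0, 0, 1), VC(#5)=(0, 2, 1) under max, adds 1 for T2 → (0, 2, 2)
target: VC(#2) = (0, 1, 1)

(0, 1, 1)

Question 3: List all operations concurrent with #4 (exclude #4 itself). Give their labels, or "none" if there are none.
#4 spans [6,9]; an op avoiding the whole window 6..9 is ordered, any other is concurrent
#1 [1,4]: before
#2 [2,3]: before
#3 [5,7]: concurrent
#5 [8,10]: concurrent

#3, #5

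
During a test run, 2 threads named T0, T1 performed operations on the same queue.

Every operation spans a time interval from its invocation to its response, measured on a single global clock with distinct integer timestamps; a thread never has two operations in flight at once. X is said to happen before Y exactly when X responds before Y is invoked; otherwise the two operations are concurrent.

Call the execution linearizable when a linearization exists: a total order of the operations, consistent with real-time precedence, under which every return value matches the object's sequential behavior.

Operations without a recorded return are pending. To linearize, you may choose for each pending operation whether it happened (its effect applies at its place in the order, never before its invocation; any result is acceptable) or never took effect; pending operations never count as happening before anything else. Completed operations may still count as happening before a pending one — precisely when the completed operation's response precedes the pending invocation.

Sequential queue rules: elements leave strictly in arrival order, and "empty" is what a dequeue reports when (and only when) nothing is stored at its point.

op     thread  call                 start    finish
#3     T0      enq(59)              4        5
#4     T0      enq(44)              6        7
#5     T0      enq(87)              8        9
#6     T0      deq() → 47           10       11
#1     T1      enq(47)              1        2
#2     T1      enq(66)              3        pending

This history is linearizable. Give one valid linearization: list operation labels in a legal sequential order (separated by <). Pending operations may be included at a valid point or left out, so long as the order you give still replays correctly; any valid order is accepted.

#1 < #2 < #3 < #4 < #5 < #6

after step 1 (#1 enq(47)): queue <47>
after step 2 (#2 enq(66) (pending, included)): queue <47,66>
after step 3 (#3 enq(59)): queue <47,66,59>
after step 4 (#4 enq(44)): queue <47,66,59,44>
after step 5 (#5 enq(87)): queue <47,66,59,44,87>
after step 6 (#6 deq() → 47): queue <66,59,44,87>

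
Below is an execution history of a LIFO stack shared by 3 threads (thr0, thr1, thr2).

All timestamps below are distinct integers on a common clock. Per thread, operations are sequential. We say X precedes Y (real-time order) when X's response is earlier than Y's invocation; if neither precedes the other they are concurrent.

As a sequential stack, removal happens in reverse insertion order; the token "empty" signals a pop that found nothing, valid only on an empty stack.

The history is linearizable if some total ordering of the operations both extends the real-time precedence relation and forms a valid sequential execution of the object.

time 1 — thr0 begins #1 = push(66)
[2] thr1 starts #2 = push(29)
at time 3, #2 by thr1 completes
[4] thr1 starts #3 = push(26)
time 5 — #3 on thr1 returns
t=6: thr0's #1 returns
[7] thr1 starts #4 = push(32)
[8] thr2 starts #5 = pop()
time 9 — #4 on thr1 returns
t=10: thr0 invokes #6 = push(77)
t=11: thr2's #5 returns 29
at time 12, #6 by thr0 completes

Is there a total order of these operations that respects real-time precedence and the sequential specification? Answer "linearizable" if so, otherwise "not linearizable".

not linearizable

already the first 11 events (up to #5's response at time 11) admit no linearization; the first 10 still do
real-time-consistent orders of the 5 completed operations: 6 — all fail the LIFO stack replay
completion choices over the 1 pending operation (#6) were checked; none helps
e.g. #1, #2, #3, #4, #5 (pending dropped): illegal at step 5, since #5 pop() → 29 cannot apply there
e.g. #1, #2, #3, #5, #4 (pending dropped): illegal at step 4, since #5 pop() → 29 cannot apply there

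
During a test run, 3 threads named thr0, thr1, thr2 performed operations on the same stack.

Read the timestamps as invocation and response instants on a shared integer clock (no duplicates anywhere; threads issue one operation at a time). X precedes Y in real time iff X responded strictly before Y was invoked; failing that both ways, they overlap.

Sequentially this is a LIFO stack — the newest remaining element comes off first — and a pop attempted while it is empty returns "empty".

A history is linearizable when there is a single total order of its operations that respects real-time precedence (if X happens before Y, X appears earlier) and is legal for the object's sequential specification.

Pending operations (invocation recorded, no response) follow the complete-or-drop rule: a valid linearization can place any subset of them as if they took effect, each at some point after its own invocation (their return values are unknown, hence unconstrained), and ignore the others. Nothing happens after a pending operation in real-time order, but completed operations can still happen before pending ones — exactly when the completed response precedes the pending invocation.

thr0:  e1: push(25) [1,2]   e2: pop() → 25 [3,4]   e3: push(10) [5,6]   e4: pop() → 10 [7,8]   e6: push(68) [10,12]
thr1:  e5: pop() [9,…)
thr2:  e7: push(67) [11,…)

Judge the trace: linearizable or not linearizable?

linearizable

one valid linearization: e1, e2, e3, e4, e5, e6
1. e1 push(25), leaving stack <25>
2. e2 pop() → 25, leaving stack <>
3. e3 push(10), leaving stack <10>
4. e4 pop() → 10, leaving stack <>
5. e5 pop() (pending, included), leaving stack <>
6. e6 push(68), leaving stack <68>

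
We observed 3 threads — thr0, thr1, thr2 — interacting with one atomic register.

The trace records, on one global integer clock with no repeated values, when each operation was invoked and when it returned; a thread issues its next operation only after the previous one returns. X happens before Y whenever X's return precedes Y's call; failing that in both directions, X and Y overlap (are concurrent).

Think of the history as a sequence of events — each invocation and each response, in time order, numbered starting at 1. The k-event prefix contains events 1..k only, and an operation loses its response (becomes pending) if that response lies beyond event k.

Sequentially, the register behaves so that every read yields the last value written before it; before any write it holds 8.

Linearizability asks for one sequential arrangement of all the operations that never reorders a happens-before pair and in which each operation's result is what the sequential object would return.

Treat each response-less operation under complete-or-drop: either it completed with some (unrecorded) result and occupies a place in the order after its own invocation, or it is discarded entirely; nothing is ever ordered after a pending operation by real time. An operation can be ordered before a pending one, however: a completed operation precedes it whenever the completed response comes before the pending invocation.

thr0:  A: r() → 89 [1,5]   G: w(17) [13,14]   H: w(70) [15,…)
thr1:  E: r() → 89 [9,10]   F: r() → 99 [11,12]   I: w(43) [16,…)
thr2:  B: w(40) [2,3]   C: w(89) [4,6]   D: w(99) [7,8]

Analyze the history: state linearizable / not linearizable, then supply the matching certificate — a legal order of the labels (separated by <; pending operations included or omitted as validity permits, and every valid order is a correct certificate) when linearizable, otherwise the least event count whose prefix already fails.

not linearizable — minimal violating prefix: 10 events

already the first 10 events (up to E's response at time 10) admit no linearization; the first 9 still do
3 orders of the 5 completed atomic register ops respect real time; none is legal
take A, B, C, D, E: step 1 already fails, because A r() → 89 cannot occur there
take B, A, C, D, E: step 2 already fails, because A r() → 89 cannot occur there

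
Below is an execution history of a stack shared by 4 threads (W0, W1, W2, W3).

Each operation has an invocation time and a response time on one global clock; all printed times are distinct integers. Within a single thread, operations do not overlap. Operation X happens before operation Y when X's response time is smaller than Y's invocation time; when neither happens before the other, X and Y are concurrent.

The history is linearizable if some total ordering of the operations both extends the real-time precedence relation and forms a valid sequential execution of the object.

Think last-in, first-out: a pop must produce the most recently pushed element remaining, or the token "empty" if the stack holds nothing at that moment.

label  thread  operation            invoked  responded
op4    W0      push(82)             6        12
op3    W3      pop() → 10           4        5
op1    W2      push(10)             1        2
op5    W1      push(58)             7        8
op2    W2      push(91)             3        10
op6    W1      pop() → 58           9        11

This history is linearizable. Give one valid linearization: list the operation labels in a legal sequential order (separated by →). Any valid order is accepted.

1. op1 push(10), leaving stack <10>
2. op3 pop() → 10, leaving stack <>
3. op2 push(91), leaving stack <91>
4. op4 push(82), leaving stack <91,82>
5. op5 push(58), leaving stack <91,82,58>
6. op6 pop() → 58, leaving stack <91,82>

op1 → op3 → op2 → op4 → op5 → op6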